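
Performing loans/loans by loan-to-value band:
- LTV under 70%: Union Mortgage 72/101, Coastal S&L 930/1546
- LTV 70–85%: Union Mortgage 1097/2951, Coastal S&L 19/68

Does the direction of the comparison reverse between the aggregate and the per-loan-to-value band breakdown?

LTV under 70%: Union Mortgage 72/101 = 71.3%, Coastal S&L 930/1546 = 60.2% → Union Mortgage
LTV 70–85%: Union Mortgage 1097/2951 = 37.2%, Coastal S&L 19/68 = 27.9% → Union Mortgage
Overall: Union Mortgage 1169/3052 = 38.3%, Coastal S&L 949/1614 = 58.8% → Coastal S&L
Union Mortgage wins each loan-to-value group but Coastal S&L wins overall — the comparison reverses. Union Mortgage's loans skew toward LTV 70–85%, which has a lower base rate.

Yes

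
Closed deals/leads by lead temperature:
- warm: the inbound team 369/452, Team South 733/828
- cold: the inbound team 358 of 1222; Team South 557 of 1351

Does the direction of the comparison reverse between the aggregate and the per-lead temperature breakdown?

No

Warm: the inbound team 369/452 = 81.6%, Team South 733/828 = 88.5% → Team South
Cold: the inbound team 358/1222 = 29.3%, Team South 557/1351 = 41.2% → Team South
Overall: the inbound team 727/1674 = 43.4%, Team South 1290/2179 = 59.2% → Team South
Team South wins overall and in every lead group — no reversal.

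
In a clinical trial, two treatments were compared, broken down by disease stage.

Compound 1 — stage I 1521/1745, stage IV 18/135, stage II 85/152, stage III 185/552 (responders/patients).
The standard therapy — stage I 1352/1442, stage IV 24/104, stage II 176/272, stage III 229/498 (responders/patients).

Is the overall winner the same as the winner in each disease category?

Yes

Stage I: Compound 1 1521/1745 = 87.2%, the standard therapy 1352/1442 = 93.8% → the standard therapy
Stage IV: Compound 1 18/135 = 13.3%, the standard therapy 24/104 = 23.1% → the standard therapy
Stage II: Compound 1 85/152 = 55.9%, the standard therapy 176/272 = 64.7% → the standard therapy
Stage III: Compound 1 185/552 = 33.5%, the standard therapy 229/498 = 46.0% → the standard therapy
Overall: Compound 1 1809/2584 = 70.0%, the standard therapy 1781/2316 = 76.9% → the standard therapy
The standard therapy wins overall and in every disease group — no reversal.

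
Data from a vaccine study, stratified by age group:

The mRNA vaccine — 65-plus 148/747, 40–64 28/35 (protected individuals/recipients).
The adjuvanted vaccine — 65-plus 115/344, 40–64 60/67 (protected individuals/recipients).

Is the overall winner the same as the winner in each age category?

Yes

65-plus: the mRNA vaccine 148/747 = 19.8%, the adjuvanted vaccine 115/344 = 33.4% → the adjuvanted vaccine
40–64: the mRNA vaccine 28/35 = 80.0%, the adjuvanted vaccine 60/67 = 89.6% → the adjuvanted vaccine
Overall: the mRNA vaccine 176/782 = 22.5%, the adjuvanted vaccine 175/411 = 42.6% → the adjuvanted vaccine
The adjuvanted vaccine wins overall and in every age group — no reversal.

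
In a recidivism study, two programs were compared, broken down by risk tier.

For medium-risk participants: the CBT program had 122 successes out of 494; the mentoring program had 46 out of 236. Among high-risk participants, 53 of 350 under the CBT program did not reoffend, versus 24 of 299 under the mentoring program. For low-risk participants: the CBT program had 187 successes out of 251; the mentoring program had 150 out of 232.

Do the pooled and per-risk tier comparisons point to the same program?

Medium-risk: the CBT program 122/494 = 24.7%, the mentoring program 46/236 = 19.5% → the CBT program
High-risk: the CBT program 53/350 = 15.1%, the mentoring program 24/299 = 8.0% → the CBT program
Low-risk: the CBT program 187/251 = 74.5%, the mentoring program 150/232 = 64.7% → the CBT program
Overall: the CBT program 362/1095 = 33.1%, the mentoring program 220/767 = 28.7% → the CBT program
The CBT program wins overall and in every risk group — no reversal.

Yes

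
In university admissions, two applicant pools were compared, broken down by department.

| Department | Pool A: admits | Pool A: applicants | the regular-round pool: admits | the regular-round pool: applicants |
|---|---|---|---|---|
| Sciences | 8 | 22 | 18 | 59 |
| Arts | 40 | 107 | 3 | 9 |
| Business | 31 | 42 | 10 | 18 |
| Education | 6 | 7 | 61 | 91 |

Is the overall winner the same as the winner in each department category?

No

Sciences: Pool A 8/22 = 36.4%, the regular-round pool 18/59 = 30.5% → Pool A
Arts: Pool A 40/107 = 37.4%, the regular-round pool 3/9 = 33.3% → Pool A
Business: Pool A 31/42 = 73.8%, the regular-round pool 10/18 = 55.6% → Pool A
Education: Pool A 6/7 = 85.7%, the regular-round pool 61/91 = 67.0% → Pool A
Overall: Pool A 85/178 = 47.8%, the regular-round pool 92/177 = 52.0% → the regular-round pool
Pool A wins each department group but the regular-round pool wins overall — the comparison reverses. Pool A's applicants skew toward Arts, which has a lower base rate.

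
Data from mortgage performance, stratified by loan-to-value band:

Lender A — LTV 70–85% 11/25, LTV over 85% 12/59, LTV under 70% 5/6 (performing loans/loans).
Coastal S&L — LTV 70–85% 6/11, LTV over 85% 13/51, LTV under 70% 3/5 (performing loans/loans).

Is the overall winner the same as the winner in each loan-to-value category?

No

LTV 70–85%: Lender A 11/25 = 44.0%, Coastal S&L 6/11 = 54.5% → Coastal S&L
LTV over 85%: Lender A 12/59 = 20.3%, Coastal S&L 13/51 = 25.5% → Coastal S&L
LTV under 70%: Lender A 5/6 = 83.3%, Coastal S&L 3/5 = 60.0% → Lender A
Overall: Lender A 28/90 = 31.1%, Coastal S&L 22/67 = 32.8% → Coastal S&L
Neither sweeps: Lender A wins 1 of 3 groups, Coastal S&L wins 2. Coastal S&L wins overall but not every group — no Simpson reversal.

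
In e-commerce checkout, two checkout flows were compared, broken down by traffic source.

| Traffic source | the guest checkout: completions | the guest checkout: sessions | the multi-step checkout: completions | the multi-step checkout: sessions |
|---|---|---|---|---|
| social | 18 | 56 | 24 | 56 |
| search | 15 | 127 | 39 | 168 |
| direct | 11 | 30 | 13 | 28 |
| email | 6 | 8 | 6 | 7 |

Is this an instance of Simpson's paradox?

No

Social: the guest checkout 18/56 = 32.1%, the multi-step checkout 24/56 = 42.9% → the multi-step checkout
Search: the guest checkout 15/127 = 11.8%, the multi-step checkout 39/168 = 23.2% → the multi-step checkout
Direct: the guest checkout 11/30 = 36.7%, the multi-step checkout 13/28 = 46.4% → the multi-step checkout
Email: the guest checkout 6/8 = 75.0%, the multi-step checkout 6/7 = 85.7% → the multi-step checkout
Overall: the guest checkout 50/221 = 22.6%, the multi-step checkout 82/259 = 31.7% → the multi-step checkout
The multi-step checkout wins overall and in every traffic group — no reversal.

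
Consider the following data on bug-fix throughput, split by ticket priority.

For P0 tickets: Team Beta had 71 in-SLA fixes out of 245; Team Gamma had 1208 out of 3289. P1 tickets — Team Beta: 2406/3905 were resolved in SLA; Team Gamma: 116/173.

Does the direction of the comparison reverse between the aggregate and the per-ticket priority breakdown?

Yes

P0: Team Beta 71/245 = 29.0%, Team Gamma 1208/3289 = 36.7% → Team Gamma
P1: Team Beta 2406/3905 = 61.6%, Team Gamma 116/173 = 67.1% → Team Gamma
Overall: Team Beta 2477/4150 = 59.7%, Team Gamma 1324/3462 = 38.2% → Team Beta
Team Gamma wins each ticket group but Team Beta wins overall — the comparison reverses. Team Gamma's tickets skew toward P0, which has a lower base rate.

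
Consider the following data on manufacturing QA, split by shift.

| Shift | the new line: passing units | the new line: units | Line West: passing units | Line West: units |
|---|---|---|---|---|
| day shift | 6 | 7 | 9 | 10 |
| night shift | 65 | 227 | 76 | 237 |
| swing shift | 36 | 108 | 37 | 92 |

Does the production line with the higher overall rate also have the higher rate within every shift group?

Yes

Day shift: the new line 6/7 = 85.7%, Line West 9/10 = 90.0% → Line West
Night shift: the new line 65/227 = 28.6%, Line West 76/237 = 32.1% → Line West
Swing shift: the new line 36/108 = 33.3%, Line West 37/92 = 40.2% → Line West
Overall: the new line 107/342 = 31.3%, Line West 122/339 = 36.0% → Line West
Line West wins overall and in every shift group — no reversal.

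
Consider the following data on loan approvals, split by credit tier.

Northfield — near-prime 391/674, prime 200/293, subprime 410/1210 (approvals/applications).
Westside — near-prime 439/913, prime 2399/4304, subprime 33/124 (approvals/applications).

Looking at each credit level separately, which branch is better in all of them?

Near-prime: Northfield 391/674 = 58.0%, Westside 439/913 = 48.1% → Northfield
Prime: Northfield 200/293 = 68.3%, Westside 2399/4304 = 55.7% → Northfield
Subprime: Northfield 410/1210 = 33.9%, Westside 33/124 = 26.6% → Northfield
Northfield has the higher rate in all 3 groups.

Northfield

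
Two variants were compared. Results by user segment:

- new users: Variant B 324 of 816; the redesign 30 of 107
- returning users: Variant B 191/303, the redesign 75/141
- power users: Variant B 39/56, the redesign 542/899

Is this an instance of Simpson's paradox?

New users: Variant B 324/816 = 39.7%, the redesign 30/107 = 28.0% → Variant B
Returning users: Variant B 191/303 = 63.0%, the redesign 75/141 = 53.2% → Variant B
Power users: Variant B 39/56 = 69.6%, the redesign 542/899 = 60.3% → Variant B
Overall: Variant B 554/1175 = 47.1%, the redesign 647/1147 = 56.4% → the redesign
Variant B wins each user group but the redesign wins overall — the comparison reverses. Variant B's views skew toward new users, which has a lower base rate.

Yes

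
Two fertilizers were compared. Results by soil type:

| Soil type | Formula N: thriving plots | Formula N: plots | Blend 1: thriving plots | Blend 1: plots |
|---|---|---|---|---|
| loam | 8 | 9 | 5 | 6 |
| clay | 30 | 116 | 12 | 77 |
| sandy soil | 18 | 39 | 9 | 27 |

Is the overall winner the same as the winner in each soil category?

Yes

Loam: Formula N 8/9 = 88.9%, Blend 1 5/6 = 83.3% → Formula N
Clay: Formula N 30/116 = 25.9%, Blend 1 12/77 = 15.6% → Formula N
Sandy soil: Formula N 18/39 = 46.2%, Blend 1 9/27 = 33.3% → Formula N
Overall: Formula N 56/164 = 34.1%, Blend 1 26/110 = 23.6% → Formula N
Formula N wins overall and in every soil group — no reversal.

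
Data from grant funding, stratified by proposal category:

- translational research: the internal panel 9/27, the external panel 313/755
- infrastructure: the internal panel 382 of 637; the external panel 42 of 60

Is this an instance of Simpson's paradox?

Translational research: the internal panel 9/27 = 33.3%, the external panel 313/755 = 41.5% → the external panel
Infrastructure: the internal panel 382/637 = 60.0%, the external panel 42/60 = 70.0% → the external panel
Overall: the internal panel 391/664 = 58.9%, the external panel 355/815 = 43.6% → the internal panel
The external panel wins each proposal group but the internal panel wins overall — the comparison reverses. The external panel's proposals skew toward translational research, which has a lower base rate.

Yes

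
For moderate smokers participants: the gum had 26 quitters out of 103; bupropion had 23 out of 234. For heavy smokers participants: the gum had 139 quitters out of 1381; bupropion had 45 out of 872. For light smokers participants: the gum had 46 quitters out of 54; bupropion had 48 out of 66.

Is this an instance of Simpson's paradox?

No

Moderate smokers: the gum 26/103 = 25.2%, bupropion 23/234 = 9.8% → the gum
Heavy smokers: the gum 139/1381 = 10.1%, bupropion 45/872 = 5.2% → the gum
Light smokers: the gum 46/54 = 85.2%, bupropion 48/66 = 72.7% → the gum
Overall: the gum 211/1538 = 13.7%, bupropion 116/1172 = 9.9% → the gum
The gum wins overall and in every dependence group — no reversal.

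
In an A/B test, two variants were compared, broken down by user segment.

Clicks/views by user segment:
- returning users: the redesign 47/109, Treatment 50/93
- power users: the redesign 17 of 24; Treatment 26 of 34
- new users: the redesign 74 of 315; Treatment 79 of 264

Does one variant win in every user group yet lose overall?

No

Returning users: the redesign 47/109 = 43.1%, Treatment 50/93 = 53.8% → Treatment
Power users: the redesign 17/24 = 70.8%, Treatment 26/34 = 76.5% → Treatment
New users: the redesign 74/315 = 23.5%, Treatment 79/264 = 29.9% → Treatment
Overall: the redesign 138/448 = 30.8%, Treatment 155/391 = 39.6% → Treatment
Treatment wins overall and in every user group — no reversal.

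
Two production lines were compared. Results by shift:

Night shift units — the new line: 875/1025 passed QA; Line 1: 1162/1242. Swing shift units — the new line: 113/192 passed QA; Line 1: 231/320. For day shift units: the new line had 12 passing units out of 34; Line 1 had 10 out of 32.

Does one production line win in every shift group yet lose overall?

No

Night shift: the new line 875/1025 = 85.4%, Line 1 1162/1242 = 93.6% → Line 1
Swing shift: the new line 113/192 = 58.9%, Line 1 231/320 = 72.2% → Line 1
Day shift: the new line 12/34 = 35.3%, Line 1 10/32 = 31.2% → the new line
Overall: the new line 1000/1251 = 79.9%, Line 1 1403/1594 = 88.0% → Line 1
Neither sweeps: the new line wins 1 of 3 groups, Line 1 wins 2. Line 1 wins overall but not every group — no Simpson reversal.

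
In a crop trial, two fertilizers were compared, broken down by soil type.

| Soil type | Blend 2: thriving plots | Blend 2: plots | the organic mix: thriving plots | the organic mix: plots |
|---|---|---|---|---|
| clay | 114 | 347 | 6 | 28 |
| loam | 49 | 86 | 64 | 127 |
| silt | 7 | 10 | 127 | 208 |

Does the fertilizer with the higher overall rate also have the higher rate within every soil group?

Clay: Blend 2 114/347 = 32.9%, the organic mix 6/28 = 21.4% → Blend 2
Loam: Blend 2 49/86 = 57.0%, the organic mix 64/127 = 50.4% → Blend 2
Silt: Blend 2 7/10 = 70.0%, the organic mix 127/208 = 61.1% → Blend 2
Overall: Blend 2 170/443 = 38.4%, the organic mix 197/363 = 54.3% → the organic mix
Blend 2 wins each soil group but the organic mix wins overall — the comparison reverses. Blend 2's plots skew toward clay, which has a lower base rate.

No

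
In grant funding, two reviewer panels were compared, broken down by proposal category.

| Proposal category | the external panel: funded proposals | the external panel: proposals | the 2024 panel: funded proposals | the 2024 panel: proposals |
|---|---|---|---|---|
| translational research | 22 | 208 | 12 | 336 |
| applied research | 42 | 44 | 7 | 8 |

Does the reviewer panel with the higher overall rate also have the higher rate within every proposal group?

Yes

Translational research: the external panel 22/208 = 10.6%, the 2024 panel 12/336 = 3.6% → the external panel
Applied research: the external panel 42/44 = 95.5%, the 2024 panel 7/8 = 87.5% → the external panel
Overall: the external panel 64/252 = 25.4%, the 2024 panel 19/344 = 5.5% → the external panel
The external panel wins overall and in every proposal group — no reversal.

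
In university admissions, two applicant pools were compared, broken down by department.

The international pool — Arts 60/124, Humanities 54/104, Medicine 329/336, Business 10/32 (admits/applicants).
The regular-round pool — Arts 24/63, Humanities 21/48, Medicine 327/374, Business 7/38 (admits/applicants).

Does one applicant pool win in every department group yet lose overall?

No

Arts: the international pool 60/124 = 48.4%, the regular-round pool 24/63 = 38.1% → the international pool
Humanities: the international pool 54/104 = 51.9%, the regular-round pool 21/48 = 43.8% → the international pool
Medicine: the international pool 329/336 = 97.9%, the regular-round pool 327/374 = 87.4% → the international pool
Business: the international pool 10/32 = 31.2%, the regular-round pool 7/38 = 18.4% → the international pool
Overall: the international pool 453/596 = 76.0%, the regular-round pool 379/523 = 72.5% → the international pool
The international pool wins overall and in every department group — no reversal.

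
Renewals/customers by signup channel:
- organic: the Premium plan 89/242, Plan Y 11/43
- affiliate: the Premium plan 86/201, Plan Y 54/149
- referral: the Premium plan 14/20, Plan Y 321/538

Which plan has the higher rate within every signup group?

Organic: the Premium plan 89/242 = 36.8%, Plan Y 11/43 = 25.6% → the Premium plan
Affiliate: the Premium plan 86/201 = 42.8%, Plan Y 54/149 = 36.2% → the Premium plan
Referral: the Premium plan 14/20 = 70.0%, Plan Y 321/538 = 59.7% → the Premium plan
The Premium plan has the higher rate in all 3 groups.

the Premium plan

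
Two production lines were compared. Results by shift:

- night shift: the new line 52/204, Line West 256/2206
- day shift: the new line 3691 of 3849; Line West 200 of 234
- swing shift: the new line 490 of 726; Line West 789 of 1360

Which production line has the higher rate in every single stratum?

the new line

Night shift: the new line 52/204 = 25.5%, Line West 256/2206 = 11.6% → the new line
Day shift: the new line 3691/3849 = 95.9%, Line West 200/234 = 85.5% → the new line
Swing shift: the new line 490/726 = 67.5%, Line West 789/1360 = 58.0% → the new line
The new line has the higher rate in all 3 groups.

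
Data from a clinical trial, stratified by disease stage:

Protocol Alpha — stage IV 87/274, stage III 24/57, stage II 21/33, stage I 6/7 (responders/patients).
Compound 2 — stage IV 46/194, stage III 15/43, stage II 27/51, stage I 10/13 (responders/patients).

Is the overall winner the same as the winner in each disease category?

Stage IV: Protocol Alpha 87/274 = 31.8%, Compound 2 46/194 = 23.7% → Protocol Alpha
Stage III: Protocol Alpha 24/57 = 42.1%, Compound 2 15/43 = 34.9% → Protocol Alpha
Stage II: Protocol Alpha 21/33 = 63.6%, Compound 2 27/51 = 52.9% → Protocol Alpha
Stage I: Protocol Alpha 6/7 = 85.7%, Compound 2 10/13 = 76.9% → Protocol Alpha
Overall: Protocol Alpha 138/371 = 37.2%, Compound 2 98/301 = 32.6% → Protocol Alpha
Protocol Alpha wins overall and in every disease group — no reversal.

Yes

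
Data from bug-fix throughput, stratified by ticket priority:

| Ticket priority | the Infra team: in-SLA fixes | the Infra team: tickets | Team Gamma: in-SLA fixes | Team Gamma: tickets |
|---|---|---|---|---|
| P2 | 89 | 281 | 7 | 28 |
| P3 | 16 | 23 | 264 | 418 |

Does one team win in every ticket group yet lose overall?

Yes

P2: the Infra team 89/281 = 31.7%, Team Gamma 7/28 = 25.0% → the Infra team
P3: the Infra team 16/23 = 69.6%, Team Gamma 264/418 = 63.2% → the Infra team
Overall: the Infra team 105/304 = 34.5%, Team Gamma 271/446 = 60.8% → Team Gamma
The Infra team wins each ticket group but Team Gamma wins overall — the comparison reverses. The Infra team's tickets skew toward P2, which has a lower base rate.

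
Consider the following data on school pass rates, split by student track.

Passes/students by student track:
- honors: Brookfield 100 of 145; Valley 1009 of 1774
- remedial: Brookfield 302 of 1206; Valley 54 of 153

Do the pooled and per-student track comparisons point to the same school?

Honors: Brookfield 100/145 = 69.0%, Valley 1009/1774 = 56.9% → Brookfield
Remedial: Brookfield 302/1206 = 25.0%, Valley 54/153 = 35.3% → Valley
Overall: Brookfield 402/1351 = 29.8%, Valley 1063/1927 = 55.2% → Valley
Neither sweeps: Brookfield wins 1 of 2 groups, Valley wins 1. Valley wins overall but not every group — no Simpson reversal.

No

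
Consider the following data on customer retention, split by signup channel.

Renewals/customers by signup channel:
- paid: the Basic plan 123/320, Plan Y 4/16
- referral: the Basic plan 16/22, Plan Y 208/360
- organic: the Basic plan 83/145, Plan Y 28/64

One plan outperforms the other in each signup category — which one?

Paid: the Basic plan 123/320 = 38.4%, Plan Y 4/16 = 25.0% → the Basic plan
Referral: the Basic plan 16/22 = 72.7%, Plan Y 208/360 = 57.8% → the Basic plan
Organic: the Basic plan 83/145 = 57.2%, Plan Y 28/64 = 43.8% → the Basic plan
The Basic plan has the higher rate in all 3 groups.

the Basic plan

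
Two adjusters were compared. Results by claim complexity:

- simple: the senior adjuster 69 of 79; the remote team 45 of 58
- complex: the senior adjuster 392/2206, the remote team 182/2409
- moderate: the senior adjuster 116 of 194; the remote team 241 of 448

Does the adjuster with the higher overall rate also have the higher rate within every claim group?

Simple: the senior adjuster 69/79 = 87.3%, the remote team 45/58 = 77.6% → the senior adjuster
Complex: the senior adjuster 392/2206 = 17.8%, the remote team 182/2409 = 7.6% → the senior adjuster
Moderate: the senior adjuster 116/194 = 59.8%, the remote team 241/448 = 53.8% → the senior adjuster
Overall: the senior adjuster 577/2479 = 23.3%, the remote team 468/2915 = 16.1% → the senior adjuster
The senior adjuster wins overall and in every claim group — no reversal.

Yes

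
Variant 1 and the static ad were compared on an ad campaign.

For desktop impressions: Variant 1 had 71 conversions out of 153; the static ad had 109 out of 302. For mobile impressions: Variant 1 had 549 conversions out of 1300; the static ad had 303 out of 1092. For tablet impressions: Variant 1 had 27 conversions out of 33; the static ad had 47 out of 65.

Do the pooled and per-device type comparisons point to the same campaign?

Yes

Desktop: Variant 1 71/153 = 46.4%, the static ad 109/302 = 36.1% → Variant 1
Mobile: Variant 1 549/1300 = 42.2%, the static ad 303/1092 = 27.7% → Variant 1
Tablet: Variant 1 27/33 = 81.8%, the static ad 47/65 = 72.3% → Variant 1
Overall: Variant 1 647/1486 = 43.5%, the static ad 459/1459 = 31.5% → Variant 1
Variant 1 wins overall and in every device group — no reversal.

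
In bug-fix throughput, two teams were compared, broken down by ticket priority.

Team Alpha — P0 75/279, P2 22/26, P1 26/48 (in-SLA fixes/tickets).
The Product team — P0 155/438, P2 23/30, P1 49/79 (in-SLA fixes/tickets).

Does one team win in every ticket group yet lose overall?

P0: Team Alpha 75/279 = 26.9%, the Product team 155/438 = 35.4% → the Product team
P2: Team Alpha 22/26 = 84.6%, the Product team 23/30 = 76.7% → Team Alpha
P1: Team Alpha 26/48 = 54.2%, the Product team 49/79 = 62.0% → the Product team
Overall: Team Alpha 123/353 = 34.8%, the Product team 227/547 = 41.5% → the Product team
Neither sweeps: Team Alpha wins 1 of 3 groups, the Product team wins 2. The Product team wins overall but not every group — no Simpson reversal.

No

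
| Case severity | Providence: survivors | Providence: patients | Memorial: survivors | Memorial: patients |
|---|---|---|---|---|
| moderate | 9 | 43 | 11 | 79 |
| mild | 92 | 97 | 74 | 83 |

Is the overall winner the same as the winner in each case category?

Yes

Moderate: Providence 9/43 = 20.9%, Memorial 11/79 = 13.9% → Providence
Mild: Providence 92/97 = 94.8%, Memorial 74/83 = 89.2% → Providence
Overall: Providence 101/140 = 72.1%, Memorial 85/162 = 52.5% → Providence
Providence wins overall and in every case group — no reversal.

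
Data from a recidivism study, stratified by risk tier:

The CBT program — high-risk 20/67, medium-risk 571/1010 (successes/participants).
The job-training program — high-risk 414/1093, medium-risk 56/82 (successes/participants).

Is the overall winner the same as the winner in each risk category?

High-risk: the CBT program 20/67 = 29.9%, the job-training program 414/1093 = 37.9% → the job-training program
Medium-risk: the CBT program 571/1010 = 56.5%, the job-training program 56/82 = 68.3% → the job-training program
Overall: the CBT program 591/1077 = 54.9%, the job-training program 470/1175 = 40.0% → the CBT program
The job-training program wins each risk group but the CBT program wins overall — the comparison reverses. The job-training program's participants skew toward high-risk, which has a lower base rate.

No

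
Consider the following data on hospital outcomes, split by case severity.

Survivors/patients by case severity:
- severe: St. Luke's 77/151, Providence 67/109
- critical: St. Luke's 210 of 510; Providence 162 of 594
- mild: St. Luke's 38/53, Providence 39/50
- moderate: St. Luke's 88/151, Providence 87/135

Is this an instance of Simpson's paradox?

Severe: St. Luke's 77/151 = 51.0%, Providence 67/109 = 61.5% → Providence
Critical: St. Luke's 210/510 = 41.2%, Providence 162/594 = 27.3% → St. Luke's
Mild: St. Luke's 38/53 = 71.7%, Providence 39/50 = 78.0% → Providence
Moderate: St. Luke's 88/151 = 58.3%, Providence 87/135 = 64.4% → Providence
Overall: St. Luke's 413/865 = 47.7%, Providence 355/888 = 40.0% → St. Luke's
Neither sweeps: St. Luke's wins 1 of 4 groups, Providence wins 3. St. Luke's wins overall but not every group — no Simpson reversal.

No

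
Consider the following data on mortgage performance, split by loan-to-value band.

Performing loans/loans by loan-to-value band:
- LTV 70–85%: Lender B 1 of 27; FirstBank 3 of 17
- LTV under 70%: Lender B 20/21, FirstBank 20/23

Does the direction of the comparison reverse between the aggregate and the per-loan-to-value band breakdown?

No

LTV 70–85%: Lender B 1/27 = 3.7%, FirstBank 3/17 = 17.6% → FirstBank
LTV under 70%: Lender B 20/21 = 95.2%, FirstBank 20/23 = 87.0% → Lender B
Overall: Lender B 21/48 = 43.8%, FirstBank 23/40 = 57.5% → FirstBank
Neither sweeps: Lender B wins 1 of 2 groups, FirstBank wins 1. FirstBank wins overall but not every group — no Simpson reversal.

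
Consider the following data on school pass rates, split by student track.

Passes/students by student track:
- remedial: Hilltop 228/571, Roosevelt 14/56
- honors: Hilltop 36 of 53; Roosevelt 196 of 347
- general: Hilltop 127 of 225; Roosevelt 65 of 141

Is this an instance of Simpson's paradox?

Remedial: Hilltop 228/571 = 39.9%, Roosevelt 14/56 = 25.0% → Hilltop
Honors: Hilltop 36/53 = 67.9%, Roosevelt 196/347 = 56.5% → Hilltop
General: Hilltop 127/225 = 56.4%, Roosevelt 65/141 = 46.1% → Hilltop
Overall: Hilltop 391/849 = 46.1%, Roosevelt 275/544 = 50.6% → Roosevelt
Hilltop wins each student group but Roosevelt wins overall — the comparison reverses. Hilltop's students skew toward remedial, which has a lower base rate.

Yes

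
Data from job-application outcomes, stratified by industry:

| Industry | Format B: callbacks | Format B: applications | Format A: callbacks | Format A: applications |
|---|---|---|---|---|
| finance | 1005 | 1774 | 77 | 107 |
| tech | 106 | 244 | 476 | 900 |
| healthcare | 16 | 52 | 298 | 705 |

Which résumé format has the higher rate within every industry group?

Format A

Finance: Format B 1005/1774 = 56.7%, Format A 77/107 = 72.0% → Format A
Tech: Format B 106/244 = 43.4%, Format A 476/900 = 52.9% → Format A
Healthcare: Format B 16/52 = 30.8%, Format A 298/705 = 42.3% → Format A
Format A has the higher rate in all 3 groups.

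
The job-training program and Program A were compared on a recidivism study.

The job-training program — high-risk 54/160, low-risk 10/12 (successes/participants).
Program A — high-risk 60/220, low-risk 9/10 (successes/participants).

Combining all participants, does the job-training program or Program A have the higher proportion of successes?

the job-training program

High-risk: the job-training program 54/160 = 33.8%, Program A 60/220 = 27.3% → the job-training program
Low-risk: the job-training program 10/12 = 83.3%, Program A 9/10 = 90.0% → Program A
Overall: the job-training program 64/172 = 37.2%, Program A 69/230 = 30.0% → the job-training program
(Neither sweeps every risk group, but the job-training program has the higher pooled rate.)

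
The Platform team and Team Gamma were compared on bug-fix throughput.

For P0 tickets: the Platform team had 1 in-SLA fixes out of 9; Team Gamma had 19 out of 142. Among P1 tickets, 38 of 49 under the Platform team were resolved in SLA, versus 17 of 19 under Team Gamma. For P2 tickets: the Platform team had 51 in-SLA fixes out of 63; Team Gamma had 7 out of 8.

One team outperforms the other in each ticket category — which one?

P0: the Platform team 1/9 = 11.1%, Team Gamma 19/142 = 13.4% → Team Gamma
P1: the Platform team 38/49 = 77.6%, Team Gamma 17/19 = 89.5% → Team Gamma
P2: the Platform team 51/63 = 81.0%, Team Gamma 7/8 = 87.5% → Team Gamma
Team Gamma has the higher rate in all 3 groups.

Team Gamma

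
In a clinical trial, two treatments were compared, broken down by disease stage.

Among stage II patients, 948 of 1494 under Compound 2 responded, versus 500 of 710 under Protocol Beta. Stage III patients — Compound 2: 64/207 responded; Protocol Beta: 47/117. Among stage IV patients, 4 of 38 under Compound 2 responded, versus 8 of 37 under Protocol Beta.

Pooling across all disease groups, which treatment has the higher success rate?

Stage II: Compound 2 948/1494 = 63.5%, Protocol Beta 500/710 = 70.4% → Protocol Beta
Stage III: Compound 2 64/207 = 30.9%, Protocol Beta 47/117 = 40.2% → Protocol Beta
Stage IV: Compound 2 4/38 = 10.5%, Protocol Beta 8/37 = 21.6% → Protocol Beta
Overall: Compound 2 1016/1739 = 58.4%, Protocol Beta 555/864 = 64.2% → Protocol Beta

Protocol Beta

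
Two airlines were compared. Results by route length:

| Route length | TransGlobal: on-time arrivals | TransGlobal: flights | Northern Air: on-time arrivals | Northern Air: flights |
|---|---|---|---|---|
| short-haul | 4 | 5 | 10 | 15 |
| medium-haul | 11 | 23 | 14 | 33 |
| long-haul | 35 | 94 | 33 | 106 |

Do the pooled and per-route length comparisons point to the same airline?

Short-haul: TransGlobal 4/5 = 80.0%, Northern Air 10/15 = 66.7% → TransGlobal
Medium-haul: TransGlobal 11/23 = 47.8%, Northern Air 14/33 = 42.4% → TransGlobal
Long-haul: TransGlobal 35/94 = 37.2%, Northern Air 33/106 = 31.1% → TransGlobal
Overall: TransGlobal 50/122 = 41.0%, Northern Air 57/154 = 37.0% → TransGlobal
TransGlobal wins overall and in every route group — no reversal.

Yes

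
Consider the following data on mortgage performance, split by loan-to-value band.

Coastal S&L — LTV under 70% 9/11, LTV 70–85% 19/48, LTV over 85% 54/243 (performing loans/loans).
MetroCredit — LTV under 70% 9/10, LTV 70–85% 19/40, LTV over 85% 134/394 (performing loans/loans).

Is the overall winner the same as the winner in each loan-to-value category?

Yes

LTV under 70%: Coastal S&L 9/11 = 81.8%, MetroCredit 9/10 = 90.0% → MetroCredit
LTV 70–85%: Coastal S&L 19/48 = 39.6%, MetroCredit 19/40 = 47.5% → MetroCredit
LTV over 85%: Coastal S&L 54/243 = 22.2%, MetroCredit 134/394 = 34.0% → MetroCredit
Overall: Coastal S&L 82/302 = 27.2%, MetroCredit 162/444 = 36.5% → MetroCredit
MetroCredit wins overall and in every loan-to-value group — no reversal.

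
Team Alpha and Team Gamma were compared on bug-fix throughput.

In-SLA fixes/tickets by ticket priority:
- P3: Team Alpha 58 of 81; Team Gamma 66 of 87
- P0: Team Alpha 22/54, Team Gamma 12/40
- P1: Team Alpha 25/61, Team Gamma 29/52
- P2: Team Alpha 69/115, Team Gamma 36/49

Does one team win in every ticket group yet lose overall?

No

P3: Team Alpha 58/81 = 71.6%, Team Gamma 66/87 = 75.9% → Team Gamma
P0: Team Alpha 22/54 = 40.7%, Team Gamma 12/40 = 30.0% → Team Alpha
P1: Team Alpha 25/61 = 41.0%, Team Gamma 29/52 = 55.8% → Team Gamma
P2: Team Alpha 69/115 = 60.0%, Team Gamma 36/49 = 73.5% → Team Gamma
Overall: Team Alpha 174/311 = 55.9%, Team Gamma 143/228 = 62.7% → Team Gamma
Neither sweeps: Team Alpha wins 1 of 4 groups, Team Gamma wins 3. Team Gamma wins overall but not every group — no Simpson reversal.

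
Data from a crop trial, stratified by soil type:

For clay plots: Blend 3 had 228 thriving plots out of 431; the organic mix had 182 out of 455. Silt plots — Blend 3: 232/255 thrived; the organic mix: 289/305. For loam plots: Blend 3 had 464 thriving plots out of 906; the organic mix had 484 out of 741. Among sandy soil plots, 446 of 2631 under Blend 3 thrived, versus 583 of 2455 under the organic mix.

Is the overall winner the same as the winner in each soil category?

No

Clay: Blend 3 228/431 = 52.9%, the organic mix 182/455 = 40.0% → Blend 3
Silt: Blend 3 232/255 = 91.0%, the organic mix 289/305 = 94.8% → the organic mix
Loam: Blend 3 464/906 = 51.2%, the organic mix 484/741 = 65.3% → the organic mix
Sandy soil: Blend 3 446/2631 = 17.0%, the organic mix 583/2455 = 23.7% → the organic mix
Overall: Blend 3 1370/4223 = 32.4%, the organic mix 1538/3956 = 38.9% → the organic mix
Neither sweeps: Blend 3 wins 1 of 4 groups, the organic mix wins 3. The organic mix wins overall but not every group — no Simpson reversal.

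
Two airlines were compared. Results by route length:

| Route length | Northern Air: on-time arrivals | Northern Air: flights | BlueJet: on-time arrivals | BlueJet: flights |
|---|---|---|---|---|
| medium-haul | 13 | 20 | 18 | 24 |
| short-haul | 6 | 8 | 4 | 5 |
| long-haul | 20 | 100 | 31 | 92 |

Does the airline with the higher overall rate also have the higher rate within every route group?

Yes

Medium-haul: Northern Air 13/20 = 65.0%, BlueJet 18/24 = 75.0% → BlueJet
Short-haul: Northern Air 6/8 = 75.0%, BlueJet 4/5 = 80.0% → BlueJet
Long-haul: Northern Air 20/100 = 20.0%, BlueJet 31/92 = 33.7% → BlueJet
Overall: Northern Air 39/128 = 30.5%, BlueJet 53/121 = 43.8% → BlueJet
BlueJet wins overall and in every route group — no reversal.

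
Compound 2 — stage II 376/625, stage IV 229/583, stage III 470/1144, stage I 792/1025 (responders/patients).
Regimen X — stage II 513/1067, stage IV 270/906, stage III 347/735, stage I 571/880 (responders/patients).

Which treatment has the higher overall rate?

Compound 2

Stage II: Compound 2 376/625 = 60.2%, Regimen X 513/1067 = 48.1% → Compound 2
Stage IV: Compound 2 229/583 = 39.3%, Regimen X 270/906 = 29.8% → Compound 2
Stage III: Compound 2 470/1144 = 41.1%, Regimen X 347/735 = 47.2% → Regimen X
Stage I: Compound 2 792/1025 = 77.3%, Regimen X 571/880 = 64.9% → Compound 2
Overall: Compound 2 1867/3377 = 55.3%, Regimen X 1701/3588 = 47.4% → Compound 2
(Neither sweeps every disease group, but Compound 2 has the higher pooled rate.)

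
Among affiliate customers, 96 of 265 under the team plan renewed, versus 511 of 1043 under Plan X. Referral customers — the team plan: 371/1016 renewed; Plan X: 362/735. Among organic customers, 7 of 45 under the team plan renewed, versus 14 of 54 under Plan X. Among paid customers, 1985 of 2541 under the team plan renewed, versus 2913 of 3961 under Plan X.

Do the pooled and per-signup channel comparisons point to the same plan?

No

Affiliate: the team plan 96/265 = 36.2%, Plan X 511/1043 = 49.0% → Plan X
Referral: the team plan 371/1016 = 36.5%, Plan X 362/735 = 49.3% → Plan X
Organic: the team plan 7/45 = 15.6%, Plan X 14/54 = 25.9% → Plan X
Paid: the team plan 1985/2541 = 78.1%, Plan X 2913/3961 = 73.5% → the team plan
Overall: the team plan 2459/3867 = 63.6%, Plan X 3800/5793 = 65.6% → Plan X
Neither sweeps: the team plan wins 1 of 4 groups, Plan X wins 3. Plan X wins overall but not every group — no Simpson reversal.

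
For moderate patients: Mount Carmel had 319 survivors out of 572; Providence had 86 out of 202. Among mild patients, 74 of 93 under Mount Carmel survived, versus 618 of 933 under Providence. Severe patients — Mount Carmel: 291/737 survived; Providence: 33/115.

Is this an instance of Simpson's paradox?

Yes

Moderate: Mount Carmel 319/572 = 55.8%, Providence 86/202 = 42.6% → Mount Carmel
Mild: Mount Carmel 74/93 = 79.6%, Providence 618/933 = 66.2% → Mount Carmel
Severe: Mount Carmel 291/737 = 39.5%, Providence 33/115 = 28.7% → Mount Carmel
Overall: Mount Carmel 684/1402 = 48.8%, Providence 737/1250 = 59.0% → Providence
Mount Carmel wins each case group but Providence wins overall — the comparison reverses. Mount Carmel's patients skew toward severe, which has a lower base rate.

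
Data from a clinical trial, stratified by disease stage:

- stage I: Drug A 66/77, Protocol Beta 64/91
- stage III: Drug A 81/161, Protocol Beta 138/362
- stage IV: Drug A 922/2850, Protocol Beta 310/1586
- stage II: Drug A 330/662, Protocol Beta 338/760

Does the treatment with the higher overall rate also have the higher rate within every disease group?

Yes

Stage I: Drug A 66/77 = 85.7%, Protocol Beta 64/91 = 70.3% → Drug A
Stage III: Drug A 81/161 = 50.3%, Protocol Beta 138/362 = 38.1% → Drug A
Stage IV: Drug A 922/2850 = 32.4%, Protocol Beta 310/1586 = 19.5% → Drug A
Stage II: Drug A 330/662 = 49.8%, Protocol Beta 338/760 = 44.5% → Drug A
Overall: Drug A 1399/3750 = 37.3%, Protocol Beta 850/2799 = 30.4% → Drug A
Drug A wins overall and in every disease group — no reversal.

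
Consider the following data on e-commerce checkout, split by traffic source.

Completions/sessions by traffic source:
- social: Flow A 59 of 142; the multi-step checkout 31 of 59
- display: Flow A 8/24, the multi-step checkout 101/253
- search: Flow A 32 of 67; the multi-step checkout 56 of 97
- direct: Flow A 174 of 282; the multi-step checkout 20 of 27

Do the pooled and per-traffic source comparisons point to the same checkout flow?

Social: Flow A 59/142 = 41.5%, the multi-step checkout 31/59 = 52.5% → the multi-step checkout
Display: Flow A 8/24 = 33.3%, the multi-step checkout 101/253 = 39.9% → the multi-step checkout
Search: Flow A 32/67 = 47.8%, the multi-step checkout 56/97 = 57.7% → the multi-step checkout
Direct: Flow A 174/282 = 61.7%, the multi-step checkout 20/27 = 74.1% → the multi-step checkout
Overall: Flow A 273/515 = 53.0%, the multi-step checkout 208/436 = 47.7% → Flow A
The multi-step checkout wins each traffic group but Flow A wins overall — the comparison reverses. The multi-step checkout's sessions skew toward display, which has a lower base rate.

No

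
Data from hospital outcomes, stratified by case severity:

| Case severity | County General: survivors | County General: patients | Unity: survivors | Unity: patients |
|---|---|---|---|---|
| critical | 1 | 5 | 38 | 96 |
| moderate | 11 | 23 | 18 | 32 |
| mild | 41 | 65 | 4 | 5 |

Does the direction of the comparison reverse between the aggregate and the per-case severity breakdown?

Yes

Critical: County General 1/5 = 20.0%, Unity 38/96 = 39.6% → Unity
Moderate: County General 11/23 = 47.8%, Unity 18/32 = 56.2% → Unity
Mild: County General 41/65 = 63.1%, Unity 4/5 = 80.0% → Unity
Overall: County General 53/93 = 57.0%, Unity 60/133 = 45.1% → County General
Unity wins each case group but County General wins overall — the comparison reverses. Unity's patients skew toward critical, which has a lower base rate.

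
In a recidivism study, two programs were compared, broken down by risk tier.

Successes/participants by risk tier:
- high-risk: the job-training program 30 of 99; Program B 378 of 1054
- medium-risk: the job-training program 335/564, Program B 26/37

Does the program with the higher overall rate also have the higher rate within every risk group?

No

High-risk: the job-training program 30/99 = 30.3%, Program B 378/1054 = 35.9% → Program B
Medium-risk: the job-training program 335/564 = 59.4%, Program B 26/37 = 70.3% → Program B
Overall: the job-training program 365/663 = 55.1%, Program B 404/1091 = 37.0% → the job-training program
Program B wins each risk group but the job-training program wins overall — the comparison reverses. Program B's participants skew toward high-risk, which has a lower base rate.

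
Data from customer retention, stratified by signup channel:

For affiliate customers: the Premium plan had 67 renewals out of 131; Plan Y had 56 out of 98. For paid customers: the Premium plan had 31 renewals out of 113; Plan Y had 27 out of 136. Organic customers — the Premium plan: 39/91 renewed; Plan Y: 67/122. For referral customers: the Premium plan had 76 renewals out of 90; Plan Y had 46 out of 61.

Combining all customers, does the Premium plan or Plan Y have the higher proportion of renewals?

the Premium plan

Affiliate: the Premium plan 67/131 = 51.1%, Plan Y 56/98 = 57.1% → Plan Y
Paid: the Premium plan 31/113 = 27.4%, Plan Y 27/136 = 19.9% → the Premium plan
Organic: the Premium plan 39/91 = 42.9%, Plan Y 67/122 = 54.9% → Plan Y
Referral: the Premium plan 76/90 = 84.4%, Plan Y 46/61 = 75.4% → the Premium plan
Overall: the Premium plan 213/425 = 50.1%, Plan Y 196/417 = 47.0% → the Premium plan
(Neither sweeps every signup group, but the Premium plan has the higher pooled rate.)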